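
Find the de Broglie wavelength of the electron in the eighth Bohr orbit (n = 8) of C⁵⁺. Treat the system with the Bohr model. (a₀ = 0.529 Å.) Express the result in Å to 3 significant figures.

4.43 Å

The Bohr quantisation condition is nλ = 2πr_n.
r_n = n²a₀/Z = 5.64 Å
λ = 2πr_n/n = 2π·5.64/8 = 4.43 Å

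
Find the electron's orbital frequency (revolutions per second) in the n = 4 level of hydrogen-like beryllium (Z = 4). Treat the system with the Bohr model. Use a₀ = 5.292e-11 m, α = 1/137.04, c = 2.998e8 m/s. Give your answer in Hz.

1.645e15 Hz

r = n²a₀/Z = 2.117e-10 m, v = Zαc/n = 2.188e6 m/s
f = v/(2πr) = 1.645e15 Hz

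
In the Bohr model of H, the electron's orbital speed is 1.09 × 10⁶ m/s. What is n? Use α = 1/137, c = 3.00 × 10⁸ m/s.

v_n = Zαc/n ⇒ n = Zαc/v = 1 × 0.00730 × 3.00 × 10⁸ / 1.09 × 10⁶ ≈ 2.01
n = 2

2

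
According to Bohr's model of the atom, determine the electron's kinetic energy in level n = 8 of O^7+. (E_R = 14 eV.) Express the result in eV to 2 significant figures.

For a Coulomb orbit the virial theorem gives K = −E_n.
E_n = −E_R·Z²/n², so K = E_R·Z²/n² = 14 × 8²/8² = 14 eV

14 eV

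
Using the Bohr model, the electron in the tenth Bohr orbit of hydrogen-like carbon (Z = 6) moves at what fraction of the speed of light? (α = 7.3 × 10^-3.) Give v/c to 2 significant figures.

v_n = Zαc/n, so v/c = Zα/n = 6 × 0.0073 / 10 = 0.0044

0.0044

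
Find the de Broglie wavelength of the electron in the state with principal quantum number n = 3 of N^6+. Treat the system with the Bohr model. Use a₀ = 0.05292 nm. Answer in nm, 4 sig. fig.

The Bohr quantisation condition is nλ = 2πr_n.
r_n = n²a₀/Z = 0.06804 nm
λ = 2πr_n/n = 2π·0.06804/3 = 0.1425 nm

0.1425 nm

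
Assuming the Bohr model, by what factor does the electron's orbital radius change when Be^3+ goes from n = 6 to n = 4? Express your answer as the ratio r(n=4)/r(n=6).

r ∝ Z^-1 · n^2; with Z fixed, r ∝ n^2.
r(n=4)/r(n=6) = (4/6)^2 = 4/9

4/9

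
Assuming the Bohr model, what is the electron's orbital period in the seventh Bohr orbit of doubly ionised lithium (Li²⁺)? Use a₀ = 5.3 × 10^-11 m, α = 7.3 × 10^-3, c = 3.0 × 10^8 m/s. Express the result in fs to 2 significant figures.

r = n²a₀/Z = 7²·5.3 × 10^-11/3 = 8.7 × 10^-10 m
v = Zαc/n = 3·0.0073·3.0 × 10^8/7 = 9.4 × 10^5 m/s
T = 2πr/v = 5.8 × 10^-15 s = 5.8 fs

5.8 fs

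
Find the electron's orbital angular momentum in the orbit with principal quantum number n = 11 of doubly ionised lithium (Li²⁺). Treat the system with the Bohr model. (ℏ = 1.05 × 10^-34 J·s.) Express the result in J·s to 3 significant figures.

L_n = nℏ = 11 × 1.05 × 10^-34 = 1.16 × 10^-33 J·s

1.16 × 10^-33 J·s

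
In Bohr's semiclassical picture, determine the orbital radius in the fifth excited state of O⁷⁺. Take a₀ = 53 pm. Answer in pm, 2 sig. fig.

240 pm

r_n = n²a₀/Z = 6² × 53 / 8
    = 36 × 53 / 8 = 240 pm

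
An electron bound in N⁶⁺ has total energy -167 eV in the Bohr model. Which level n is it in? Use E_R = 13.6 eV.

E_n = −E_R Z²/n² ⇒ n² = E_R Z²/(−E_n) = 13.6 × 7² / 167 ≈ 3.99
n = 2

2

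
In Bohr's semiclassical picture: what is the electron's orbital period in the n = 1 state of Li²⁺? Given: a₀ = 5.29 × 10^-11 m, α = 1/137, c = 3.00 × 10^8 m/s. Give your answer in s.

r = n²a₀/Z = 1²·5.29 × 10^-11/3 = 1.76 × 10^-11 m
v = Zαc/n = 3·0.00730·3.00 × 10^8/1 = 6.57 × 10^6 m/s
T = 2πr/v = 1.69 × 10^-17 s

1.69 × 10^-17 s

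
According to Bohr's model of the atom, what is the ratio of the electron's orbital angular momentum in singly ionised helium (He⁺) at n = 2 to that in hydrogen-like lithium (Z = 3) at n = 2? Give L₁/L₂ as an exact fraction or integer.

1

L = nℏ is independent of Z.
L₁/L₂ = n₁/n₂ = 2/2 = 1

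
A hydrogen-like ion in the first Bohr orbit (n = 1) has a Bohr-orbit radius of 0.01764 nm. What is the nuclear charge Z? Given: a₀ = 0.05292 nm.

3

r_n = n²a₀/Z ⇒ Z = n²a₀/r = 1² × 0.05292 / 0.01764 ≈ 3.00
Z = 3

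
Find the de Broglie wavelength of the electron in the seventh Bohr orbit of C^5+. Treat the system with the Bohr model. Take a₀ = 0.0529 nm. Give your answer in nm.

0.388 nm

The Bohr quantisation condition is nλ = 2πr_n.
r_n = n²a₀/Z = 0.432 nm
λ = 2πr_n/n = 2π·0.432/7 = 0.388 nm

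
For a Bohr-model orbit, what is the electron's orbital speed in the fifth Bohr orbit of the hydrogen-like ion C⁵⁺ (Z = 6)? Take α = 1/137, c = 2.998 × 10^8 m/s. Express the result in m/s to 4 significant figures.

2.626 × 10^6 m/s

v_n = Zαc/n = 6 × 0.007299 × 2.998 × 10^8 / 5
    = 2.626 × 10^6 m/s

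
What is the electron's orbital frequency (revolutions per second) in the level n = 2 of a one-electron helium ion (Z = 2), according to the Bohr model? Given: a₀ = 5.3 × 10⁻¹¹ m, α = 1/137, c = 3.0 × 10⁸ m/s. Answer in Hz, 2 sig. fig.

r = n²a₀/Z = 1.1 × 10⁻¹⁰ m, v = Zαc/n = 2.2 × 10⁶ m/s
f = v/(2πr) = 3.3 × 10¹⁵ Hz

3.3 × 10¹⁵ Hz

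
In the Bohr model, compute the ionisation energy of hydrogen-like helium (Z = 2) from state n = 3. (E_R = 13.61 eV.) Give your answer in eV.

E_n = −E_R·Z²/n² = −13.61 × 2²/3² eV = -6.049 eV
Ionisation energy = −E_n = 6.049 eV

6.049 eV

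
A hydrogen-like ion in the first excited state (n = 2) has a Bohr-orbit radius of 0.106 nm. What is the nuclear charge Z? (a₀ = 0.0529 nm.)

r_n = n²a₀/Z ⇒ Z = n²a₀/r = 2² × 0.0529 / 0.106 ≈ 2.00
Z = 2

2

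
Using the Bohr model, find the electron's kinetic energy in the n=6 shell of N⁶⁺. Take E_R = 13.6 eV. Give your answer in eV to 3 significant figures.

18.5 eV

For a Coulomb orbit the virial theorem gives K = −E_n.
E_n = −E_R·Z²/n², so K = E_R·Z²/n² = 13.6 × 7²/6² = 18.5 eV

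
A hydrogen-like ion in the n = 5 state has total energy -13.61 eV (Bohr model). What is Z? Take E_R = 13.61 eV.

5

E_n = −E_R Z²/n² ⇒ Z² = −E_n n²/E_R = 13.61 × 5² / 13.61 ≈ 25.00
Z = 5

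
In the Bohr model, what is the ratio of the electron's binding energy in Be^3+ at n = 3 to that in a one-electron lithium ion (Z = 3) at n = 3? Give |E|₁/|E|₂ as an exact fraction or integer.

16/9

|E| ∝ Z^2 · n^-2
|E|₁/|E|₂ = (4/3)^2 · (3/3)^-2 = 16/9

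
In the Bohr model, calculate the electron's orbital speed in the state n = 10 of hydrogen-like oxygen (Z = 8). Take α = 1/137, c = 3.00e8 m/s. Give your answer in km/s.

v_n = Zαc/n = 8 × 0.00730 × 3.00e8 / 10
    = 1750 km/s

1750 km/s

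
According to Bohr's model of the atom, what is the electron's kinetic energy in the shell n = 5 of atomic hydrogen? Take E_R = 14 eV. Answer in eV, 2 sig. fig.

For a Coulomb orbit the virial theorem gives K = −E_n.
E_n = −E_R·Z²/n², so K = E_R·Z²/n² = 14 × 1²/5² = 0.56 eV

0.56 eV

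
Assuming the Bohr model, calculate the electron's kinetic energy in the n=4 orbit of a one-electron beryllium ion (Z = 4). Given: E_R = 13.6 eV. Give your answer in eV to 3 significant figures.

For a Coulomb orbit the virial theorem gives K = −E_n.
E_n = −E_R·Z²/n², so K = E_R·Z²/n² = 13.6 × 4²/4² = 13.6 eV

13.6 eV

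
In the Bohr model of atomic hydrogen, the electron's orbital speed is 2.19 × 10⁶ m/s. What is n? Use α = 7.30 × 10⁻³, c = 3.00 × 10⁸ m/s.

1

v_n = Zαc/n ⇒ n = Zαc/v = 1 × 0.00730 × 3.00 × 10⁸ / 2.19 × 10⁶ ≈ 1.00
n = 1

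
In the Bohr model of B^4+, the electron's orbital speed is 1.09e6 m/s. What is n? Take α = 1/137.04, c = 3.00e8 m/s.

v_n = Zαc/n ⇒ n = Zαc/v = 5 × 0.00730 × 3.00e8 / 1.09e6 ≈ 10.04
n = 10

10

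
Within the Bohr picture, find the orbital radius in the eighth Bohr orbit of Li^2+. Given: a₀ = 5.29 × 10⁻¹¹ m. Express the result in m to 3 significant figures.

1.13 × 10⁻⁹ m

r_n = n²a₀/Z = 8² × 5.29 × 10⁻¹¹ / 3
    = 64 × 5.29 × 10⁻¹¹ / 3 = 1.13 × 10⁻⁹ m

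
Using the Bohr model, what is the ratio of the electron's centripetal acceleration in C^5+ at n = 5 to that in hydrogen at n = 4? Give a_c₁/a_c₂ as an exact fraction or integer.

55296/625

a_c ∝ Z^3 · n^-4
a_c₁/a_c₂ = (6/1)^3 · (5/4)^-4 = 55296/625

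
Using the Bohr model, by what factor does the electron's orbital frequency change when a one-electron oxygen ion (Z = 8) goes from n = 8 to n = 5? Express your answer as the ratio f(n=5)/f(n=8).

f ∝ Z^2 · n^-3; with Z fixed, f ∝ n^-3.
f(n=5)/f(n=8) = (5/8)^-3 = 512/125

512/125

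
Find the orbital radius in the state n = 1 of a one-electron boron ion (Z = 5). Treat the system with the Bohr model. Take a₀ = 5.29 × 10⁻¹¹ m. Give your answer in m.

r_n = n²a₀/Z = 1² × 5.29 × 10⁻¹¹ / 5
    = 1 × 5.29 × 10⁻¹¹ / 5 = 1.06 × 10⁻¹¹ m

1.06 × 10⁻¹¹ m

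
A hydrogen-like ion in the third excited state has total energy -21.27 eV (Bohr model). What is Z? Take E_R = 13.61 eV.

E_n = −E_R Z²/n² ⇒ Z² = −E_n n²/E_R = 21.27 × 4² / 13.61 ≈ 25.01
Z = 5

5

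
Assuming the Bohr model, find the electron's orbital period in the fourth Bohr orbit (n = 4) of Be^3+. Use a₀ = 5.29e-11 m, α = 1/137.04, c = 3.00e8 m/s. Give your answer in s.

r = n²a₀/Z = 4²·5.29e-11/4 = 2.12e-10 m
v = Zαc/n = 4·0.00730·3.00e8/4 = 2.19e6 m/s
T = 2πr/v = 6.07e-16 s

6.07e-16 s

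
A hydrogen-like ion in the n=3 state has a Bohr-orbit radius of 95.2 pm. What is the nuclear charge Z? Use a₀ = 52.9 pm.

r_n = n²a₀/Z ⇒ Z = n²a₀/r = 3² × 52.9 / 95.2 ≈ 5.00
Z = 5

5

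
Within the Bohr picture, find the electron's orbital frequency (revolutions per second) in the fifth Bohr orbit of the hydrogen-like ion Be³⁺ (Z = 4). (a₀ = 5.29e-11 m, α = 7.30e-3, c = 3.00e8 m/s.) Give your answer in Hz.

r = n²a₀/Z = 3.31e-10 m, v = Zαc/n = 1.75e6 m/s
f = v/(2πr) = 8.43e14 Hz

8.43e14 Hz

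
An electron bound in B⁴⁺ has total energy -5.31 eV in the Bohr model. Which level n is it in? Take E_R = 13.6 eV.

E_n = −E_R Z²/n² ⇒ n² = E_R Z²/(−E_n) = 13.6 × 5² / 5.31 ≈ 64.03
n = 8

8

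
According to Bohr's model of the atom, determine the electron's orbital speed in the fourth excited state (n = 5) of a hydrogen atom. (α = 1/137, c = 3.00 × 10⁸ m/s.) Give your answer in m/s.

v_n = Zαc/n = 1 × 0.00730 × 3.00 × 10⁸ / 5
    = 4.38 × 10⁵ m/s

4.38 × 10⁵ m/s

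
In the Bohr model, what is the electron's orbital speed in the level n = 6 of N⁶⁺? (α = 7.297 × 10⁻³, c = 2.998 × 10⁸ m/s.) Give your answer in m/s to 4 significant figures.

v_n = Zαc/n = 7 × 0.007297 × 2.998 × 10⁸ / 6
    = 2.552 × 10⁶ m/s

2.552 × 10⁶ m/s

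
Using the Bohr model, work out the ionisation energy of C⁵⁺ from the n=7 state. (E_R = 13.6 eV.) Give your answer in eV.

9.99 eV

E_n = −E_R·Z²/n² = −13.6 × 6²/7² eV = -9.99 eV
Ionisation energy = −E_n = 9.99 eV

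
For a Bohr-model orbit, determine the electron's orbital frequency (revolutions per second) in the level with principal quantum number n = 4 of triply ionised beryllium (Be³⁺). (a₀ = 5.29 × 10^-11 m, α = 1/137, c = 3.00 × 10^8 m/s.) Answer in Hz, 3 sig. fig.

r = n²a₀/Z = 2.12 × 10^-10 m, v = Zαc/n = 2.19 × 10^6 m/s
f = v/(2πr) = 1.65 × 10^15 Hz

1.65 × 10^15 Hz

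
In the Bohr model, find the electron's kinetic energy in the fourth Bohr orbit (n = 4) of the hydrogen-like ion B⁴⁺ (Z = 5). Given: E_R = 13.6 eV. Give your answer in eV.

For a Coulomb orbit the virial theorem gives K = −E_n.
E_n = −E_R·Z²/n², so K = E_R·Z²/n² = 13.6 × 5²/4² = 21.2 eV

21.2 eV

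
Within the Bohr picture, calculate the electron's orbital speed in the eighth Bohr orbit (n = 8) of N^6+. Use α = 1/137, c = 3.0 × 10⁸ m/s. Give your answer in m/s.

v_n = Zαc/n = 7 × 0.0073 × 3.0 × 10⁸ / 8
    = 1.9 × 10⁶ m/s

1.9 × 10⁶ m/s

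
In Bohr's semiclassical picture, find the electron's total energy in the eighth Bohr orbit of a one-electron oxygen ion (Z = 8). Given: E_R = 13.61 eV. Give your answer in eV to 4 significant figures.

-13.61 eV

E_n = −E_R·Z²/n² = −13.61 × 8²/8² = -13.61 eV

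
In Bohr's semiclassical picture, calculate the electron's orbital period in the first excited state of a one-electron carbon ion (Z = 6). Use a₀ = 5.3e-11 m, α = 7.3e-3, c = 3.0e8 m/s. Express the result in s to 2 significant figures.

3.4e-17 s

r = n²a₀/Z = 2²·5.3e-11/6 = 3.5e-11 m
v = Zαc/n = 6·0.0073·3.0e8/2 = 6.6e6 m/s
T = 2πr/v = 3.4e-17 s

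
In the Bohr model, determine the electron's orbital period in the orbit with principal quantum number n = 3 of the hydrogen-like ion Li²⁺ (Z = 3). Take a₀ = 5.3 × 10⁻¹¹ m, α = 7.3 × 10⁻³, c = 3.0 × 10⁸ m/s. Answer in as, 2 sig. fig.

460 as

r = n²a₀/Z = 3²·5.3 × 10⁻¹¹/3 = 1.6 × 10⁻¹⁰ m
v = Zαc/n = 3·0.0073·3.0 × 10⁸/3 = 2.2 × 10⁶ m/s
T = 2πr/v = 4.6 × 10⁻¹⁶ s = 460 as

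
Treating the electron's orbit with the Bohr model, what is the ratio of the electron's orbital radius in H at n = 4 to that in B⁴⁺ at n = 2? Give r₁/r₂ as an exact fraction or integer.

r ∝ Z^-1 · n^2
r₁/r₂ = (1/5)^-1 · (4/2)^2 = 20

20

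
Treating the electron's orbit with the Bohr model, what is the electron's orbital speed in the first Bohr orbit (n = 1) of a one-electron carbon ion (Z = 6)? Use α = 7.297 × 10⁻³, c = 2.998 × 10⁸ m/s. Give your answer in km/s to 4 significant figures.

v_n = Zαc/n = 6 × 0.007297 × 2.998 × 10⁸ / 1
    = 1.313 × 10⁴ km/s

1.313 × 10⁴ km/s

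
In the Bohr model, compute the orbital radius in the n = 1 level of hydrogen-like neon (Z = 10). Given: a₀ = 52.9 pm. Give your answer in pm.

r_n = n²a₀/Z = 1² × 52.9 / 10
    = 1 × 52.9 / 10 = 5.29 pm

5.29 pm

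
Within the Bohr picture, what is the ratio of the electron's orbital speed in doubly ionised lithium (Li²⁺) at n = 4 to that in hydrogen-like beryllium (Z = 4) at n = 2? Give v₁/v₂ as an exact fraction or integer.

v ∝ Z^1 · n^-1
v₁/v₂ = (3/4)^1 · (4/2)^-1 = 3/8

3/8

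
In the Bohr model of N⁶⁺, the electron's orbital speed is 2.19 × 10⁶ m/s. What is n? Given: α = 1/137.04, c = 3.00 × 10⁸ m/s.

v_n = Zαc/n ⇒ n = Zαc/v = 7 × 0.00730 × 3.00 × 10⁸ / 2.19 × 10⁶ ≈ 7.00
n = 7

7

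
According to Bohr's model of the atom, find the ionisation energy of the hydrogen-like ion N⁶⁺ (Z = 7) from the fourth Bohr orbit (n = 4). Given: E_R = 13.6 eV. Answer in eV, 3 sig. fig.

41.6 eV

E_n = −E_R·Z²/n² = −13.6 × 7²/4² eV = -41.6 eV
Ionisation energy = −E_n = 41.6 eV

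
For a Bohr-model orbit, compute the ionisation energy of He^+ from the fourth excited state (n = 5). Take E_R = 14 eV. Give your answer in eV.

E_n = −E_R·Z²/n² = −14 × 2²/5² eV = -2.2 eV
Ionisation energy = −E_n = 2.2 eV

2.2 eV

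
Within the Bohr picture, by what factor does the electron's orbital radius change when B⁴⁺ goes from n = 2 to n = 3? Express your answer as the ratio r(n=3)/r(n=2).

r ∝ Z^-1 · n^2; with Z fixed, r ∝ n^2.
r(n=3)/r(n=2) = (3/2)^2 = 9/4

9/4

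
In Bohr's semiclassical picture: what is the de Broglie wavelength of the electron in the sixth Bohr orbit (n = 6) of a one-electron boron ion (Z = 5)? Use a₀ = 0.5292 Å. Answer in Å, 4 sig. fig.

The Bohr quantisation condition is nλ = 2πr_n.
r_n = n²a₀/Z = 3.810 Å
λ = 2πr_n/n = 2π·3.810/6 = 3.990 Å

3.990 Å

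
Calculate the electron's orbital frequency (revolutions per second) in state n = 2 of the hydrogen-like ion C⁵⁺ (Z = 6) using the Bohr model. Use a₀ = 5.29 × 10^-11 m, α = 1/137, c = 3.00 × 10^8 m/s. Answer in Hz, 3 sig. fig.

r = n²a₀/Z = 3.53 × 10^-11 m, v = Zαc/n = 6.57 × 10^6 m/s
f = v/(2πr) = 2.96 × 10^16 Hz

2.96 × 10^16 Hz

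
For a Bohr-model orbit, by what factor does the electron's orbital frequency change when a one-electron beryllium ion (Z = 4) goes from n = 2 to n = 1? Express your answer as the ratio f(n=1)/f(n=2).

8

f ∝ Z^2 · n^-3; with Z fixed, f ∝ n^-3.
f(n=1)/f(n=2) = (1/2)^-3 = 8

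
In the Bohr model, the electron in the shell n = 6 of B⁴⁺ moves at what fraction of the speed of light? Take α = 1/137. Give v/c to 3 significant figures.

v_n = Zαc/n, so v/c = Zα/n = 5 × 0.00730 / 6 = 0.00608

0.00608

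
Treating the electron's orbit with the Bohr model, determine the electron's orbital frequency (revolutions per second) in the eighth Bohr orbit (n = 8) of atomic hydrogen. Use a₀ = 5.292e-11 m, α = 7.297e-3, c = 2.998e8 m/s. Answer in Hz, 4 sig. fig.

1.285e13 Hz

r = n²a₀/Z = 3.387e-9 m, v = Zαc/n = 2.735e5 m/s
f = v/(2πr) = 1.285e13 Hz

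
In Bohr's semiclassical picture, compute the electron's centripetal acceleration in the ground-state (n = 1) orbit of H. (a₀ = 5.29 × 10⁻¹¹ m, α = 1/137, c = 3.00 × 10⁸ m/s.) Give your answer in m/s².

r = n²a₀/Z = 5.29 × 10⁻¹¹ m, v = Zαc/n = 2.19 × 10⁶ m/s
a = v²/r = (2.19 × 10⁶)² / 5.29 × 10⁻¹¹ = 9.06 × 10²² m/s²

9.06 × 10²² m/s²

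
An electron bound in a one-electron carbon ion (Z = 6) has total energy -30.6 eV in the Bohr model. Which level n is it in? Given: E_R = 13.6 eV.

4

E_n = −E_R Z²/n² ⇒ n² = E_R Z²/(−E_n) = 13.6 × 6² / 30.6 ≈ 16.00
n = 4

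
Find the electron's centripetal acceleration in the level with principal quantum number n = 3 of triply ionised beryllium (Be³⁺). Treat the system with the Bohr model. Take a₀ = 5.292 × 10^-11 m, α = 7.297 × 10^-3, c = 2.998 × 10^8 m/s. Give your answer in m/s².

r = n²a₀/Z = 1.191 × 10^-10 m, v = Zαc/n = 2.917 × 10^6 m/s
a = v²/r = (2.917 × 10^6)² / 1.191 × 10^-10 = 7.145 × 10^22 m/s²

7.145 × 10^22 m/s²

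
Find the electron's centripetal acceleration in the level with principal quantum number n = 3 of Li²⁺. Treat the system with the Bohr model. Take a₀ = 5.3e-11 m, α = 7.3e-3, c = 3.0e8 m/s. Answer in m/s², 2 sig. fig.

3.0e22 m/s²

r = n²a₀/Z = 1.6e-10 m, v = Zαc/n = 2.2e6 m/s
a = v²/r = (2.2e6)² / 1.6e-10 = 3.0e22 m/s²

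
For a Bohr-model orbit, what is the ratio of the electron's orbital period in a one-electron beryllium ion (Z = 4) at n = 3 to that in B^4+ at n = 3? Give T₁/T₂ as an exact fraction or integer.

T ∝ Z^-2 · n^3
T₁/T₂ = (4/5)^-2 · (3/3)^3 = 25/16

25/16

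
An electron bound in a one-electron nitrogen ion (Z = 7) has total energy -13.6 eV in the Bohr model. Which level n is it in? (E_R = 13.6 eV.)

7

E_n = −E_R Z²/n² ⇒ n² = E_R Z²/(−E_n) = 13.6 × 7² / 13.6 ≈ 49.00
n = 7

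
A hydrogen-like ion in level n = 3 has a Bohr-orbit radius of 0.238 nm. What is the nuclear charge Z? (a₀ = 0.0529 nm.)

r_n = n²a₀/Z ⇒ Z = n²a₀/r = 3² × 0.0529 / 0.238 ≈ 2.00
Z = 2

2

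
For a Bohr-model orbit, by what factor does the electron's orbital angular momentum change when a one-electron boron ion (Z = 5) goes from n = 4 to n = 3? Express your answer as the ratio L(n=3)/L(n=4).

3/4

L = nℏ depends only on n, so L ∝ n.
L(n=3)/L(n=4) = (3/4)^1 = 3/4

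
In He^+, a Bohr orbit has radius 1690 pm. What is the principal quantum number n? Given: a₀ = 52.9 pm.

8

r_n = n²a₀/Z ⇒ n² = rZ/a₀ = 1690 × 2 / 52.9 ≈ 63.89
n = 8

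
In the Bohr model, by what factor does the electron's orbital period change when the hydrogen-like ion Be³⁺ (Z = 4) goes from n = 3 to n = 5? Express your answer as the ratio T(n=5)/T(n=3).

125/27

T ∝ Z^-2 · n^3; with Z fixed, T ∝ n^3.
T(n=5)/T(n=3) = (5/3)^3 = 125/27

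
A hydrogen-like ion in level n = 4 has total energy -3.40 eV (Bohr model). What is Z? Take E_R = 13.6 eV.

E_n = −E_R Z²/n² ⇒ Z² = −E_n n²/E_R = 3.40 × 4² / 13.6 ≈ 4.00
Z = 2

2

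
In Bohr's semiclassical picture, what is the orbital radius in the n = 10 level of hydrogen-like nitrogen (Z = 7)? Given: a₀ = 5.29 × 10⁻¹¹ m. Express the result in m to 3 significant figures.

r_n = n²a₀/Z = 10² × 5.29 × 10⁻¹¹ / 7
    = 100 × 5.29 × 10⁻¹¹ / 7 = 7.56 × 10⁻¹⁰ m

7.56 × 10⁻¹⁰ m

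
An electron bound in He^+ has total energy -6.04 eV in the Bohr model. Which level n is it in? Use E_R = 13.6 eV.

3

E_n = −E_R Z²/n² ⇒ n² = E_R Z²/(−E_n) = 13.6 × 2² / 6.04 ≈ 9.01
n = 3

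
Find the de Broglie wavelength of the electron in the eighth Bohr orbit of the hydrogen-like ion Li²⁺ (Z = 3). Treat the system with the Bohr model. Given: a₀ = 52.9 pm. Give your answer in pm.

The Bohr quantisation condition is nλ = 2πr_n.
r_n = n²a₀/Z = 1130 pm
λ = 2πr_n/n = 2π·1130/8 = 886 pm

886 pm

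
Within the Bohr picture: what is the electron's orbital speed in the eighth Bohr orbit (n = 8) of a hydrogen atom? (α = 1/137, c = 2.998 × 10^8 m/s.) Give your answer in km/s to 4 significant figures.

273.5 km/s

v_n = Zαc/n = 1 × 0.007299 × 2.998 × 10^8 / 8
    = 273.5 km/s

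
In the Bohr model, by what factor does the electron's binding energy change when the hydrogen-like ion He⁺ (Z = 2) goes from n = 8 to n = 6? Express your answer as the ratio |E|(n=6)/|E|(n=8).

16/9

|E| ∝ Z^2 · n^-2; with Z fixed, |E| ∝ n^-2.
|E|(n=6)/|E|(n=8) = (6/8)^-2 = 16/9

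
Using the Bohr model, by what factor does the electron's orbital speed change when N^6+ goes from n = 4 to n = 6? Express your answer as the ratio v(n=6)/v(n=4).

v ∝ Z^1 · n^-1; with Z fixed, v ∝ n^-1.
v(n=6)/v(n=4) = (6/4)^-1 = 2/3

2/3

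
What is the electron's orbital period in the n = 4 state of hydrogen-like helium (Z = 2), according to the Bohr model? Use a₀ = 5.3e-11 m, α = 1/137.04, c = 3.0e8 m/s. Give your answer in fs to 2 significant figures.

2.4 fs

r = n²a₀/Z = 4²·5.3e-11/2 = 4.2e-10 m
v = Zαc/n = 2·0.0073·3.0e8/4 = 1.1e6 m/s
T = 2πr/v = 2.4e-15 s = 2.4 fs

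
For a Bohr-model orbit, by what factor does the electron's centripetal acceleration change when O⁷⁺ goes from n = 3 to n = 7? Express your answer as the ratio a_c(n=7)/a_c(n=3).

a_c ∝ Z^3 · n^-4; with Z fixed, a_c ∝ n^-4.
a_c(n=7)/a_c(n=3) = (7/3)^-4 = 81/2401

81/2401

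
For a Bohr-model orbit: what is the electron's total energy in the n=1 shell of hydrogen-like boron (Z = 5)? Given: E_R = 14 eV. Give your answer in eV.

-350 eV

E_n = −E_R·Z²/n² = −14 × 5²/1² = -350 eV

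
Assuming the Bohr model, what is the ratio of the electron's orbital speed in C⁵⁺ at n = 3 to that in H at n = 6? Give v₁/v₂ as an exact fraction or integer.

12

v ∝ Z^1 · n^-1
v₁/v₂ = (6/1)^1 · (3/6)^-1 = 12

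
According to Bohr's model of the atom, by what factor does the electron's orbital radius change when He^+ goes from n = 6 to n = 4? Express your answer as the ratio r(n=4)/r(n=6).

4/9

r ∝ Z^-1 · n^2; with Z fixed, r ∝ n^2.
r(n=4)/r(n=6) = (4/6)^2 = 4/9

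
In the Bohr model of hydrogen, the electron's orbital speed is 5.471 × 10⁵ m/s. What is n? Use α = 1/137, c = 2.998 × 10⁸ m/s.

v_n = Zαc/n ⇒ n = Zαc/v = 1 × 0.007299 × 2.998 × 10⁸ / 5.471 × 10⁵ ≈ 4.00
n = 4

4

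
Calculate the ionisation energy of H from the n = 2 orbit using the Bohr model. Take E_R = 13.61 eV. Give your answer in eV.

E_n = −E_R·Z²/n² = −13.61 × 1²/2² eV = -3.402 eV
Ionisation energy = −E_n = 3.402 eV

3.402 eV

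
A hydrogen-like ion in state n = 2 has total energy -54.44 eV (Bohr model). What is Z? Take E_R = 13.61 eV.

E_n = −E_R Z²/n² ⇒ Z² = −E_n n²/E_R = 54.44 × 2² / 13.61 ≈ 16.00
Z = 4

4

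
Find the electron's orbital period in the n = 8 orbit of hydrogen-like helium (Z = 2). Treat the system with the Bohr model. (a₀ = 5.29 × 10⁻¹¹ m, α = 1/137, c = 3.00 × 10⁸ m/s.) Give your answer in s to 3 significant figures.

r = n²a₀/Z = 8²·5.29 × 10⁻¹¹/2 = 1.69 × 10⁻⁹ m
v = Zαc/n = 2·0.00730·3.00 × 10⁸/8 = 5.47 × 10⁵ m/s
T = 2πr/v = 1.94 × 10⁻¹⁴ s

1.94 × 10⁻¹⁴ s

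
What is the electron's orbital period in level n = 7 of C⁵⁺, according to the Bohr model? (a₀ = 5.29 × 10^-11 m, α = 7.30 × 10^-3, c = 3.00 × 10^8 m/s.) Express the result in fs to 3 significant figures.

r = n²a₀/Z = 7²·5.29 × 10^-11/6 = 4.32 × 10^-10 m
v = Zαc/n = 6·0.00730·3.00 × 10^8/7 = 1.88 × 10^6 m/s
T = 2πr/v = 1.45 × 10^-15 s = 1.45 fs

1.45 fs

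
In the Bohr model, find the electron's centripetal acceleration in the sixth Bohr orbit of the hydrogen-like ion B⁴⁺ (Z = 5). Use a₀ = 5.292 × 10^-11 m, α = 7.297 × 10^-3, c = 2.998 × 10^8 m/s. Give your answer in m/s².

8.722 × 10^21 m/s²

r = n²a₀/Z = 3.810 × 10^-10 m, v = Zαc/n = 1.823 × 10^6 m/s
a = v²/r = (1.823 × 10^6)² / 3.810 × 10^-10 = 8.722 × 10^21 m/s²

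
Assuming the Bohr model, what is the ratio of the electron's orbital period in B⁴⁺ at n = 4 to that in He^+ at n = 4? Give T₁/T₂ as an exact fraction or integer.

T ∝ Z^-2 · n^3
T₁/T₂ = (5/2)^-2 · (4/4)^3 = 4/25

4/25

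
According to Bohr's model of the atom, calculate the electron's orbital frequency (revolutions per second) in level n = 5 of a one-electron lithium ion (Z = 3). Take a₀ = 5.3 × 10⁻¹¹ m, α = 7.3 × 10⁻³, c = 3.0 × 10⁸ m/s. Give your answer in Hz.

r = n²a₀/Z = 4.4 × 10⁻¹⁰ m, v = Zαc/n = 1.3 × 10⁶ m/s
f = v/(2πr) = 4.7 × 10¹⁴ Hz

4.7 × 10¹⁴ Hz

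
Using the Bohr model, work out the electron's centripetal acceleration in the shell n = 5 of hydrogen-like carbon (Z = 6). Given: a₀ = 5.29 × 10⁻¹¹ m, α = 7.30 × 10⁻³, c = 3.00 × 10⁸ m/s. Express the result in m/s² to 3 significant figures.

r = n²a₀/Z = 2.20 × 10⁻¹⁰ m, v = Zαc/n = 2.63 × 10⁶ m/s
a = v²/r = (2.63 × 10⁶)² / 2.20 × 10⁻¹⁰ = 3.13 × 10²² m/s²

3.13 × 10²² m/s²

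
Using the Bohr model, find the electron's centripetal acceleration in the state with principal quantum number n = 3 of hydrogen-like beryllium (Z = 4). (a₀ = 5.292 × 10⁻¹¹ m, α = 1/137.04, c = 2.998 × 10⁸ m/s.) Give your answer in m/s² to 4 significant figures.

7.146 × 10²² m/s²

r = n²a₀/Z = 1.191 × 10⁻¹⁰ m, v = Zαc/n = 2.917 × 10⁶ m/s
a = v²/r = (2.917 × 10⁶)² / 1.191 × 10⁻¹⁰ = 7.146 × 10²² m/s²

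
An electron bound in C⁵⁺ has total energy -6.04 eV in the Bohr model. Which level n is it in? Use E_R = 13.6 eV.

9

E_n = −E_R Z²/n² ⇒ n² = E_R Z²/(−E_n) = 13.6 × 6² / 6.04 ≈ 81.06
n = 9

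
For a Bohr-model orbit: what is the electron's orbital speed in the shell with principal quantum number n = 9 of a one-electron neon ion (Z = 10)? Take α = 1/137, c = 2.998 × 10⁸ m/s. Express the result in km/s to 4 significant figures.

v_n = Zαc/n = 10 × 0.007299 × 2.998 × 10⁸ / 9
    = 2431 km/s

2431 km/s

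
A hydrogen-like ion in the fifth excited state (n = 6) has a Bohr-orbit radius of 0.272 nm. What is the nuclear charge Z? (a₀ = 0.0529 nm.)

r_n = n²a₀/Z ⇒ Z = n²a₀/r = 6² × 0.0529 / 0.272 ≈ 7.00
Z = 7

7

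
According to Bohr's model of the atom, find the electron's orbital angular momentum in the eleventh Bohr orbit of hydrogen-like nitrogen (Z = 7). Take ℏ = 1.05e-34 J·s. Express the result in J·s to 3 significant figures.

L_n = nℏ = 11 × 1.05e-34 = 1.16e-33 J·s

1.16e-33 J·s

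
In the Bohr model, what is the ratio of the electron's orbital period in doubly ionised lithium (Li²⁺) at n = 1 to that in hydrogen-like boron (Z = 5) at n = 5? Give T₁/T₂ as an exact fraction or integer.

1/45

T ∝ Z^-2 · n^3
T₁/T₂ = (3/5)^-2 · (1/5)^3 = 1/45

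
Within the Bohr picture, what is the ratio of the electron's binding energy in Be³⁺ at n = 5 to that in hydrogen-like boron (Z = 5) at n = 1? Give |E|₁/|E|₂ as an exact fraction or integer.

16/625

|E| ∝ Z^2 · n^-2
|E|₁/|E|₂ = (4/5)^2 · (5/1)^-2 = 16/625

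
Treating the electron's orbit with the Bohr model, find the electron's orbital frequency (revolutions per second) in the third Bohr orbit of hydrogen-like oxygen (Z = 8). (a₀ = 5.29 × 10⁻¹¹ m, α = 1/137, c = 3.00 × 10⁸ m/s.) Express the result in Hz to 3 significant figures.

1.56 × 10¹⁶ Hz

r = n²a₀/Z = 5.95 × 10⁻¹¹ m, v = Zαc/n = 5.84 × 10⁶ m/s
f = v/(2πr) = 1.56 × 10¹⁶ Hz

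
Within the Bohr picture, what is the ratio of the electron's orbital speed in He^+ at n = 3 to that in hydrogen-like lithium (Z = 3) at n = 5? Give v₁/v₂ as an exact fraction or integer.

10/9

v ∝ Z^1 · n^-1
v₁/v₂ = (2/3)^1 · (3/5)^-1 = 10/9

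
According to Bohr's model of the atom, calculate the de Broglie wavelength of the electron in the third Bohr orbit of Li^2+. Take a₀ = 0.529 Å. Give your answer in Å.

3.32 Å

The Bohr quantisation condition is nλ = 2πr_n.
r_n = n²a₀/Z = 1.59 Å
λ = 2πr_n/n = 2π·1.59/3 = 3.32 Å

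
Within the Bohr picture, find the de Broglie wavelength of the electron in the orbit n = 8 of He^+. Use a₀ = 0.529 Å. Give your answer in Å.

The Bohr quantisation condition is nλ = 2πr_n.
r_n = n²a₀/Z = 16.9 Å
λ = 2πr_n/n = 2π·16.9/8 = 13.3 Å

13.3 Å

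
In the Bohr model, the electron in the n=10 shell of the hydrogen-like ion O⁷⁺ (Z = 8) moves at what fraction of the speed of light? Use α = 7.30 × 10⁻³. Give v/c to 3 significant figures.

v_n = Zαc/n, so v/c = Zα/n = 8 × 0.00730 / 10 = 0.00584

0.00584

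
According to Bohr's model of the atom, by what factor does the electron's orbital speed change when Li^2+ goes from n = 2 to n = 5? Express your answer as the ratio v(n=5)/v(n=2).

v ∝ Z^1 · n^-1; with Z fixed, v ∝ n^-1.
v(n=5)/v(n=2) = (5/2)^-1 = 2/5

2/5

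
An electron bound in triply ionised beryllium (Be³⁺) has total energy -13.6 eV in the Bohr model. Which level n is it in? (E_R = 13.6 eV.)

4

E_n = −E_R Z²/n² ⇒ n² = E_R Z²/(−E_n) = 13.6 × 4² / 13.6 ≈ 16.00
n = 4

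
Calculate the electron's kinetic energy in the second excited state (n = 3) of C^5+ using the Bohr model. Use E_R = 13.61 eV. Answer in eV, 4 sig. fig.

54.44 eV

For a Coulomb orbit the virial theorem gives K = −E_n.
E_n = −E_R·Z²/n², so K = E_R·Z²/n² = 13.61 × 6²/3² = 54.44 eV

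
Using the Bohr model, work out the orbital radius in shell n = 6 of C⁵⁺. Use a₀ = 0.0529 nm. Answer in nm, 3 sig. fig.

r_n = n²a₀/Z = 6² × 0.0529 / 6
    = 36 × 0.0529 / 6 = 0.317 nm

0.317 nm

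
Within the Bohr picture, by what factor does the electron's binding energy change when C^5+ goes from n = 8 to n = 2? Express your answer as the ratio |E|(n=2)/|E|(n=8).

16

|E| ∝ Z^2 · n^-2; with Z fixed, |E| ∝ n^-2.
|E|(n=2)/|E|(n=8) = (2/8)^-2 = 16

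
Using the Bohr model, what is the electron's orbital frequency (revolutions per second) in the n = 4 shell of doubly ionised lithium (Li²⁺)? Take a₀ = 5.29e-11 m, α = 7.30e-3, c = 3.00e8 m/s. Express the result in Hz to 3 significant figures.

9.27e14 Hz

r = n²a₀/Z = 2.82e-10 m, v = Zαc/n = 1.64e6 m/s
f = v/(2πr) = 9.27e14 Hz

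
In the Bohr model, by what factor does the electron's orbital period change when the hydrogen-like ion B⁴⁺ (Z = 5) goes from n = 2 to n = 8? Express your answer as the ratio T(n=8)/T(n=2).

64

T ∝ Z^-2 · n^3; with Z fixed, T ∝ n^3.
T(n=8)/T(n=2) = (8/2)^3 = 64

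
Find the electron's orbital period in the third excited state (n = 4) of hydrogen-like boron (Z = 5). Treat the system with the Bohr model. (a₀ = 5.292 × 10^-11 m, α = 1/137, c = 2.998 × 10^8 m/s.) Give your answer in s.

r = n²a₀/Z = 4²·5.292 × 10^-11/5 = 1.693 × 10^-10 m
v = Zαc/n = 5·0.007299·2.998 × 10^8/4 = 2.735 × 10^6 m/s
T = 2πr/v = 3.890 × 10^-16 s

3.890 × 10^-16 s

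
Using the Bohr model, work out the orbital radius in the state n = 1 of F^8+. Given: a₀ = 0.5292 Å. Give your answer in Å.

0.05880 Å

r_n = n²a₀/Z = 1² × 0.5292 / 9
    = 1 × 0.5292 / 9 = 0.05880 Å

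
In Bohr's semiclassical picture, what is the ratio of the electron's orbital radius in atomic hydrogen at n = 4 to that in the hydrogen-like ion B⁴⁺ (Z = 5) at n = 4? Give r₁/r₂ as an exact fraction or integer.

5

r ∝ Z^-1 · n^2
r₁/r₂ = (1/5)^-1 · (4/4)^2 = 5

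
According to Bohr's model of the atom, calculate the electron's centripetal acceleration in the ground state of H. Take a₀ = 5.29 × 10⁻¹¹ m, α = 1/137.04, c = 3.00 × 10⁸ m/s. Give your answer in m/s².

r = n²a₀/Z = 5.29 × 10⁻¹¹ m, v = Zαc/n = 2.19 × 10⁶ m/s
a = v²/r = (2.19 × 10⁶)² / 5.29 × 10⁻¹¹ = 9.06 × 10²² m/s²

9.06 × 10²² m/s²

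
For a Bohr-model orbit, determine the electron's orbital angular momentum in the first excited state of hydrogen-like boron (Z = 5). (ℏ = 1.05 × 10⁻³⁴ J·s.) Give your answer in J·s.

2.10 × 10⁻³⁴ J·s

L_n = nℏ = 2 × 1.05 × 10⁻³⁴ = 2.10 × 10⁻³⁴ J·s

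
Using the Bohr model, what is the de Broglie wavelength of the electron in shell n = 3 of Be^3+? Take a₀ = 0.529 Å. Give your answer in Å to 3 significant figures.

The Bohr quantisation condition is nλ = 2πr_n.
r_n = n²a₀/Z = 1.19 Å
λ = 2πr_n/n = 2π·1.19/3 = 2.49 Å

2.49 Å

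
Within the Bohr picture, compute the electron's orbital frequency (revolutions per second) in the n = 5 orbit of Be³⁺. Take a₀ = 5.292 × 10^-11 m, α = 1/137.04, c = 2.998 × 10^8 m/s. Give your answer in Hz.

8.422 × 10^14 Hz

r = n²a₀/Z = 3.308 × 10^-10 m, v = Zαc/n = 1.750 × 10^6 m/s
f = v/(2πr) = 8.422 × 10^14 Hz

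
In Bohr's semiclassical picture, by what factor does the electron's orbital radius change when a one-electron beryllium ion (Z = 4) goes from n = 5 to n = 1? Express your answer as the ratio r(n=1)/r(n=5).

1/25

r ∝ Z^-1 · n^2; with Z fixed, r ∝ n^2.
r(n=1)/r(n=5) = (1/5)^2 = 1/25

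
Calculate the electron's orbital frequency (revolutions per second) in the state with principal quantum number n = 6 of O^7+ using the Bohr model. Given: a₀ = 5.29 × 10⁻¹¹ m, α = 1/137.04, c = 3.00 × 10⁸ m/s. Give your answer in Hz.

r = n²a₀/Z = 2.38 × 10⁻¹⁰ m, v = Zαc/n = 2.92 × 10⁶ m/s
f = v/(2πr) = 1.95 × 10¹⁵ Hz

1.95 × 10¹⁵ Hz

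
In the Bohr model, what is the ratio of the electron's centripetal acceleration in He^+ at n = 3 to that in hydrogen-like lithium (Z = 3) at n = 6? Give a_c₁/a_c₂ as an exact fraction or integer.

128/27

a_c ∝ Z^3 · n^-4
a_c₁/a_c₂ = (2/3)^3 · (3/6)^-4 = 128/27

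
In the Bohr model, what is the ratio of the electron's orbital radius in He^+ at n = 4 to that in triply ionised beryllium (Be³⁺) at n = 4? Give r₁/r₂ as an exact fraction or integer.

2

r ∝ Z^-1 · n^2
r₁/r₂ = (2/4)^-1 · (4/4)^2 = 2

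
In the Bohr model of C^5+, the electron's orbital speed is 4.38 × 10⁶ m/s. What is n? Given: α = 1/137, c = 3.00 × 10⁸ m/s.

v_n = Zαc/n ⇒ n = Zαc/v = 6 × 0.00730 × 3.00 × 10⁸ / 4.38 × 10⁶ ≈ 3.00
n = 3

3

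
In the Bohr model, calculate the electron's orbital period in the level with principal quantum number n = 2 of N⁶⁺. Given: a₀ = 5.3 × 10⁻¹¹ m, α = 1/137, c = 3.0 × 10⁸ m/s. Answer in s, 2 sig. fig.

r = n²a₀/Z = 2²·5.3 × 10⁻¹¹/7 = 3.0 × 10⁻¹¹ m
v = Zαc/n = 7·0.0073·3.0 × 10⁸/2 = 7.7 × 10⁶ m/s
T = 2πr/v = 2.5 × 10⁻¹⁷ s

2.5 × 10⁻¹⁷ s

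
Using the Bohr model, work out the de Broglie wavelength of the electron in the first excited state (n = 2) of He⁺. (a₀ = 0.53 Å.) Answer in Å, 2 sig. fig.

3.3 Å

The Bohr quantisation condition is nλ = 2πr_n.
r_n = n²a₀/Z = 1.1 Å
λ = 2πr_n/n = 2π·1.1/2 = 3.3 Å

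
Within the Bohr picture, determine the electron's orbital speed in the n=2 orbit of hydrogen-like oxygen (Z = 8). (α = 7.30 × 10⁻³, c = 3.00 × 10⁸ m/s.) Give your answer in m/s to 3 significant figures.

v_n = Zαc/n = 8 × 0.00730 × 3.00 × 10⁸ / 2
    = 8.76 × 10⁶ m/s

8.76 × 10⁶ m/s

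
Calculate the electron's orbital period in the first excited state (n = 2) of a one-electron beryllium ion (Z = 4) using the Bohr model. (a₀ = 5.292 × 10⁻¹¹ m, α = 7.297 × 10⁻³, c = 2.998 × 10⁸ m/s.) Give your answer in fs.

0.07600 fs

r = n²a₀/Z = 2²·5.292 × 10⁻¹¹/4 = 5.292 × 10⁻¹¹ m
v = Zαc/n = 4·0.007297·2.998 × 10⁸/2 = 4.375 × 10⁶ m/s
T = 2πr/v = 7.600 × 10⁻¹⁷ s = 0.07600 fs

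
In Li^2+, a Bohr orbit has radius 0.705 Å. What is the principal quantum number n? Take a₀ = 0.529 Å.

2

r_n = n²a₀/Z ⇒ n² = rZ/a₀ = 0.705 × 3 / 0.529 ≈ 4.00
n = 2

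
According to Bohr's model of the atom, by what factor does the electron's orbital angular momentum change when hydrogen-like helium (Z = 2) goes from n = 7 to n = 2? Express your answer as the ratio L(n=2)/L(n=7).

L = nℏ depends only on n, so L ∝ n.
L(n=2)/L(n=7) = (2/7)^1 = 2/7

2/7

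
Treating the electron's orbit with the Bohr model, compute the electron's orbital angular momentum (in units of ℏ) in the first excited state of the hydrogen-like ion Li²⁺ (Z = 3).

L_n = nℏ, so L/ℏ = n = 2.

2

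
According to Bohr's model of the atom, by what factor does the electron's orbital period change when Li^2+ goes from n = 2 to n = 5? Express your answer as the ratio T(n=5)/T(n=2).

125/8

T ∝ Z^-2 · n^3; with Z fixed, T ∝ n^3.
T(n=5)/T(n=2) = (5/2)^3 = 125/8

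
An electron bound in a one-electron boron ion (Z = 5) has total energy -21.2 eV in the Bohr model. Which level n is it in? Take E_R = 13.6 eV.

E_n = −E_R Z²/n² ⇒ n² = E_R Z²/(−E_n) = 13.6 × 5² / 21.2 ≈ 16.04
n = 4

4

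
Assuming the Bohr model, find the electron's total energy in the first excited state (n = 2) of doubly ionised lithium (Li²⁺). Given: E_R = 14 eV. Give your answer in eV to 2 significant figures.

-32 eV

E_n = −E_R·Z²/n² = −14 × 3²/2² = -32 eV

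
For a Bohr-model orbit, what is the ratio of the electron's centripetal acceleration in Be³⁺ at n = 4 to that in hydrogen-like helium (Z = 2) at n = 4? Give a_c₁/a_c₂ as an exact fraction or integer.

a_c ∝ Z^3 · n^-4
a_c₁/a_c₂ = (4/2)^3 · (4/4)^-4 = 8

8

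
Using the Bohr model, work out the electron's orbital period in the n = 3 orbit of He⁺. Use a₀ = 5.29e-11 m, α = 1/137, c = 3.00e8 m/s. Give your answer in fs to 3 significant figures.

1.02 fs

r = n²a₀/Z = 3²·5.29e-11/2 = 2.38e-10 m
v = Zαc/n = 2·0.00730·3.00e8/3 = 1.46e6 m/s
T = 2πr/v = 1.02e-15 s = 1.02 fs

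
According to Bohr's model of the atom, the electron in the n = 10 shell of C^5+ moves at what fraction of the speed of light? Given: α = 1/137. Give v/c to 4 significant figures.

v_n = Zαc/n, so v/c = Zα/n = 6 × 0.007299 / 10 = 0.004380

0.004380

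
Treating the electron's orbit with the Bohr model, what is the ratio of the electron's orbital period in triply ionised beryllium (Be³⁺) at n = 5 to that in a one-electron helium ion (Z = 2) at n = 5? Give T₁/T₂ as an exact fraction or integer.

1/4

T ∝ Z^-2 · n^3
T₁/T₂ = (4/2)^-2 · (5/5)^3 = 1/4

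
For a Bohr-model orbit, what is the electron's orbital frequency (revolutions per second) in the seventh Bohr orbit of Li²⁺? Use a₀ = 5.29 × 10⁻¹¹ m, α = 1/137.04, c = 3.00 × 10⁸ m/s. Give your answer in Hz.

1.73 × 10¹⁴ Hz

r = n²a₀/Z = 8.64 × 10⁻¹⁰ m, v = Zαc/n = 9.38 × 10⁵ m/s
f = v/(2πr) = 1.73 × 10¹⁴ Hz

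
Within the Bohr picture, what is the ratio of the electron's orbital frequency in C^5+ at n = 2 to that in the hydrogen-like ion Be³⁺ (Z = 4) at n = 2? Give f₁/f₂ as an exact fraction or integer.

9/4

f ∝ Z^2 · n^-3
f₁/f₂ = (6/4)^2 · (2/2)^-3 = 9/4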